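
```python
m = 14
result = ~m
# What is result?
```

Trace:
`m = 14` → m = 14
`result = ~m` → result = -15
So result = -15

Answer: -15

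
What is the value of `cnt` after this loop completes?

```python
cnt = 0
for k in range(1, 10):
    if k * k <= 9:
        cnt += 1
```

Count numbers where k² ≤ 9
`cnt` takes the values: 0 → 1 → 2 → 3

Answer: 3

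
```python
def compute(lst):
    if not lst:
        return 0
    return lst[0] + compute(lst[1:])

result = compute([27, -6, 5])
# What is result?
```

27 + (-6) + 5 + 0 = 26

Answer: 26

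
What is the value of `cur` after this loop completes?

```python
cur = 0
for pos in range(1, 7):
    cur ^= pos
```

XOR of 1 to 6
`cur` takes the values: 0 → 1 → 3 → 0 → 4 → 1 → 7

Answer: 7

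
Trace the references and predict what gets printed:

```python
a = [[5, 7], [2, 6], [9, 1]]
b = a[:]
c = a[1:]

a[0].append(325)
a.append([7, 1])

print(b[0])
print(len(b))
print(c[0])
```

Key concept: slice with nested mutation.
Step by step:
`a = [[5, 7], [2, 6], [9, 1]]` → a = [[5, 7], [2, 6], [9, 1]]
`b = a[:]` → b = [[5, 7], [2, 6], [9, 1]]
`c = a[1:]` → c = [[2, 6], [9, 1]]
`a[0].append(325)` → a = [[5, 7, 325], [2, 6], [9, 1]]; b = [[5, 7, 325], [2, 6], [9, 1]]
`a.append([7, 1])` → a = [[5, 7, 325], [2, 6], [9, 1], [7, 1]]
`print(b[0])` → prints [5, 7, 325]
`print(len(b))` → prints 3
`print(c[0])` → prints [2, 6]

Answer:
[5, 7, 325]
3
[2, 6]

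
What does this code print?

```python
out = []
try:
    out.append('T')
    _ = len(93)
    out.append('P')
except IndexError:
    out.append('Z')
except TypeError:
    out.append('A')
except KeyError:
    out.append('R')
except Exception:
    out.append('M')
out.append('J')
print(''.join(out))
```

Execution trace: 'T' (try body) → 'A' (except TypeError) → 'J' (after the try/except). Output: TAJ

Answer: TAJ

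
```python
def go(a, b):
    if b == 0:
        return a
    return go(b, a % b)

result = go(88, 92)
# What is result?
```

go(88, 92) -> go(92, 88) -> go(88, 4) -> go(4, 0) -> 4

Answer: 4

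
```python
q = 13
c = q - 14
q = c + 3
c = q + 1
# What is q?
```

Trace:
`q = 13` → q = 13
`c = q - 14` → c = -1
`q = c + 3` → q = 2
`c = q + 1` → c = 3
So q = 2

Answer: 2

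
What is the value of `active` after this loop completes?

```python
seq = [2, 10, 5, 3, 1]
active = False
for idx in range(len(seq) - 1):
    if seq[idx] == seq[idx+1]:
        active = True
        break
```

Check consecutive duplicates in [2, 10, 5, 3, 1]
`active` takes the values: False

Answer: False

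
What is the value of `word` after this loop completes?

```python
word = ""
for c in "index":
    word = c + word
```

Reverse 'index'
`word` takes the values: "" → "i" → "ni" → "dni" → "edni" → "xedni"

Answer: "xedni"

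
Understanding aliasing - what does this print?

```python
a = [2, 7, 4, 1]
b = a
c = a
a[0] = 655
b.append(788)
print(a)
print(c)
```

Key concept: multiple aliases.
Step by step:
`a = [2, 7, 4, 1]` → a = [2, 7, 4, 1]
`b = a` → b = [2, 7, 4, 1] (same object as a)
`c = a` → c = [2, 7, 4, 1] (same object as a, b)
`a[0] = 655` → a = [655, 7, 4, 1] (same object as b, c); b = [655, 7, 4, 1] (same object as a, c); c = [655, 7, 4, 1] (same object as a, b)
`b.append(788)` → a = [655, 7, 4, 1, 788] (same object as b, c); b = [655, 7, 4, 1, 788] (same object as a, c); c = [655, 7, 4, 1, 788] (same object as a, b)
`print(a)` → prints [655, 7, 4, 1, 788]
`print(c)` → prints [655, 7, 4, 1, 788]

Answer:
[655, 7, 4, 1, 788]
[655, 7, 4, 1, 788]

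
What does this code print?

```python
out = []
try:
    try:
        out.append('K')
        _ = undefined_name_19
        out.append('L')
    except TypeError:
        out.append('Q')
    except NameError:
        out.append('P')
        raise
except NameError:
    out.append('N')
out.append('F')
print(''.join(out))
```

Execution trace: 'K' (try body) → 'P' (except NameError) → 'N' (outer except NameError) → 'F' (after the try/except). Output: KPNF

Answer: KPNF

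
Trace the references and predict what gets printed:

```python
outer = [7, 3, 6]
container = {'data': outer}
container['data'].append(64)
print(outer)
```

Key concept: dict holds reference to list.
Step by step:
`outer = [7, 3, 6]` → outer = [7, 3, 6]
`container = {'data': outer}` → container = {'data': [7, 3, 6]}
`container['data'].append(64)` → outer = [7, 3, 6, 64]; container = {'data': [7, 3, 6, 64]}
`print(outer)` → prints [7, 3, 6, 64]

Answer: [7, 3, 6, 64]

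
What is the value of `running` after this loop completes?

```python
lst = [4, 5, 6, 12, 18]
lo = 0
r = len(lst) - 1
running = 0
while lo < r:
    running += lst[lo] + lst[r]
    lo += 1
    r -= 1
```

Sum of pairs from ends
`running` takes the values: 0 → 22 → 39

Answer: 39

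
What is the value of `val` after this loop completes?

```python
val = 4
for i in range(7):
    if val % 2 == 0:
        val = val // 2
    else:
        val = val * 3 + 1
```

Collatz-style transformation from 4
`val` takes the values: 4 → 2 → 1 → 4 → 2 → 1 → 4 → 2

Answer: 2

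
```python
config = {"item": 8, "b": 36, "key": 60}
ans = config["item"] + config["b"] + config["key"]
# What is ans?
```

Trace:
`config = {"item": 8, "b": 36, "key": 60}` → config = {'item': 8, 'b': 36, 'key': 60}
`ans = config["item"] + config["b"] + config["key"]` → ans = 104
So ans = 104

Answer: 104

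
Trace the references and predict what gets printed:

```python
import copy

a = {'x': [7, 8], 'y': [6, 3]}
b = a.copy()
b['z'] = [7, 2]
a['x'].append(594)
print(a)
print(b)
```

Key concept: shallow copy of dict with mutable values.
Step by step:
`a = {'x': [7, 8], 'y': [6, 3]}` → a = {'x': [7, 8], 'y': [6, 3]}
`b = a.copy()` → b = {'x': [7, 8], 'y': [6, 3]}
`b['z'] = [7, 2]` → b = {'x': [7, 8], 'y': [6, 3], 'z': [7, 2]}
`a['x'].append(594)` → a = {'x': [7, 8, 594], 'y': [6, 3]}; b = {'x': [7, 8, 594], 'y': [6, 3], 'z': [7, 2]}
`print(a)` → prints {'x': [7, 8, 594], 'y': [6, 3]}
`print(b)` → prints {'x': [7, 8, 594], 'y': [6, 3], 'z': [7, 2]}

Answer:
{'x': [7, 8, 594], 'y': [6, 3]}
{'x': [7, 8, 594], 'y': [6, 3], 'z': [7, 2]}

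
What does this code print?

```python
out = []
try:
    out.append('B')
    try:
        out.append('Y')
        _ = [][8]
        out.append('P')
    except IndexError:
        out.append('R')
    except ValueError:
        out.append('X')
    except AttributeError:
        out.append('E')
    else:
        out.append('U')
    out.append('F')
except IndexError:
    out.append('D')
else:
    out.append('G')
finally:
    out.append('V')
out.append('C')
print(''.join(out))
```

Execution trace: 'B' (try body) → 'Y' (inner try body) → 'R' (inner except IndexError) → 'F' (try body, no exception) → 'G' (else) → 'V' (finally) → 'C' (after the try/except). Output: BYRFGVC

Answer: BYRFGVC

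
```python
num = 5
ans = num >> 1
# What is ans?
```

Trace:
`num = 5` → num = 5
`ans = num >> 1` → ans = 2
So ans = 2

Answer: 2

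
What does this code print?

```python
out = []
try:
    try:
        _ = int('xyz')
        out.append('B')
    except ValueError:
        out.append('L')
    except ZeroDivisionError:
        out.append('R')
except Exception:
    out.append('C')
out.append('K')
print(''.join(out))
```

Execution trace: 'L' (inner except ValueError) → 'K' (after the try/except). Output: LK

Answer: LK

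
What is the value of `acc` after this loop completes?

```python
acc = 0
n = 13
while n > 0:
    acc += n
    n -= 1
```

Sum 13 down to 1
`acc` takes the values: 0 → 13 → 25 → 36 → 46 → 55 → 63 → 70 → 76 → 81 → 85 → 88 → 90 → 91

Answer: 91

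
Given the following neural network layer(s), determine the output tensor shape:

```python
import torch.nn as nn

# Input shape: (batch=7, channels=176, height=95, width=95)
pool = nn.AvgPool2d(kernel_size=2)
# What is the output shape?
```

Input: (7, 176, 95, 95) -> Output: (7, 176, 47, 47)

Answer: (7, 176, 47, 47)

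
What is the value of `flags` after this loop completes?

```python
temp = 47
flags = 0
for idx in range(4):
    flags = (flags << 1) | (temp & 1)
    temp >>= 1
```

Reverse lowest 4 bits of 47
`flags` takes the values: 0 → 1 → 3 → 7 → 15

Answer: 15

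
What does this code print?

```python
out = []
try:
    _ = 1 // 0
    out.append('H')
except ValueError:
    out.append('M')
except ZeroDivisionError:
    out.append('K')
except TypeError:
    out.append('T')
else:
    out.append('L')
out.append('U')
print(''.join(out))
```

Execution trace: 'K' (except ZeroDivisionError) → 'U' (after the try/except). Output: KU

Answer: KU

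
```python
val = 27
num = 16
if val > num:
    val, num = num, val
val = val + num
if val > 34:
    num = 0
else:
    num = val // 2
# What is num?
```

Trace:
`val = 27` → val = 27
`num = 16` → num = 16
`if val > num: ...` → val > num is True → val = 16; num = 27
`val = val + num` → val = 43
`if val > 34: ...` → val > 34 is True → num = 0
So num = 0

Answer: 0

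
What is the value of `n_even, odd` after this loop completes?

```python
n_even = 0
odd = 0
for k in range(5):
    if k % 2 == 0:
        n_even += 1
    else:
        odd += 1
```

Count evens and odds in range(5)
`n_even, odd` takes the values: (0, 0) → (1, 0) → (1, 1) → (2, 1) → (2, 2) → (3, 2)

Answer: 3, 2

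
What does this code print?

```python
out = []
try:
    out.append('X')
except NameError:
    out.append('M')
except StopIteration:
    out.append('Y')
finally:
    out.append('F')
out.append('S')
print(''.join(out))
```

Execution trace: 'X' (try body, no exception) → 'F' (finally) → 'S' (after the try/except). Output: XFS

Answer: XFS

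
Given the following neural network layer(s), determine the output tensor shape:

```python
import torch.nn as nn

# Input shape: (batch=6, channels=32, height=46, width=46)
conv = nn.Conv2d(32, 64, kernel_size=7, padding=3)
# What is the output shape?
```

Input: (6, 32, 46, 46) -> Output: (6, 64, 46, 46)

Answer: (6, 64, 46, 46)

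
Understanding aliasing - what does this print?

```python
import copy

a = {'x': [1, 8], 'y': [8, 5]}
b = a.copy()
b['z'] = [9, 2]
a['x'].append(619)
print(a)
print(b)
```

Key concept: shallow copy of dict with mutable values.
Step by step:
`a = {'x': [1, 8], 'y': [8, 5]}` → a = {'x': [1, 8], 'y': [8, 5]}
`b = a.copy()` → b = {'x': [1, 8], 'y': [8, 5]}
`b['z'] = [9, 2]` → b = {'x': [1, 8], 'y': [8, 5], 'z': [9, 2]}
`a['x'].append(619)` → a = {'x': [1, 8, 619], 'y': [8, 5]}; b = {'x': [1, 8, 619], 'y': [8, 5], 'z': [9, 2]}
`print(a)` → prints {'x': [1, 8, 619], 'y': [8, 5]}
`print(b)` → prints {'x': [1, 8, 619], 'y': [8, 5], 'z': [9, 2]}

Answer:
{'x': [1, 8, 619], 'y': [8, 5]}
{'x': [1, 8, 619], 'y': [8, 5], 'z': [9, 2]}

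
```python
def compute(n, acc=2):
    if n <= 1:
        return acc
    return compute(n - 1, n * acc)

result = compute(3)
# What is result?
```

Accumulator trace (n, acc): (3, 2) -> (2, 6) -> (1, 12) -> return 12

Answer: 12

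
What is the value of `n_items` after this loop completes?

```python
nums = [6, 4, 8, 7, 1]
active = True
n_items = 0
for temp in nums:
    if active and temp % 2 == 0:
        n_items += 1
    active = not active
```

Count even values at even positions
`n_items` takes the values: 0 → 1 → 2

Answer: 2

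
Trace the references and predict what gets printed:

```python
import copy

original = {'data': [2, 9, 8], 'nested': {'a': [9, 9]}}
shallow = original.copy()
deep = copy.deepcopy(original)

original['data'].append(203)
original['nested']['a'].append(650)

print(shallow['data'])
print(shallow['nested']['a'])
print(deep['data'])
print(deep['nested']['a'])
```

Key concept: comparing shallow vs deep copy.
Step by step:
`original = {'data': [2, 9, 8], 'nested': {'a': [9, 9]}}` → original = {'data': [2, 9, 8], 'nested': {'a': [9, 9]}}
`shallow = original.copy()` → shallow = {'data': [2, 9, 8], 'nested': {'a': [9, 9]}}
`deep = copy.deepcopy(original)` → deep = {'data': [2, 9, 8], 'nested': {'a': [9, 9]}}
`original['data'].append(203)` → original = {'data': [2, 9, 8, 203], 'nested': {'a': [9, 9]}}; shallow = {'data': [2, 9, 8, 203], 'nested': {'a': [9, 9]}}
`original['nested']['a'].append(650)` → original = {'data': [2, 9, 8, 203], 'nested': {'a': [9, 9, 650]}}; shallow = {'data': [2, 9, 8, 203], 'nested': {'a': [9, 9, 650]}}
`print(shallow['data'])` → prints [2, 9, 8, 203]
`print(shallow['nested']['a'])` → prints [9, 9, 650]
`print(deep['data'])` → prints [2, 9, 8]
`print(deep['nested']['a'])` → prints [9, 9]

Answer:
[2, 9, 8, 203]
[9, 9, 650]
[2, 9, 8]
[9, 9]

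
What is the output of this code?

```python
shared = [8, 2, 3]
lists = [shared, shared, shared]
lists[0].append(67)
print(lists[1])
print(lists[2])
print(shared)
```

Key concept: list of same reference.
Step by step:
`shared = [8, 2, 3]` → shared = [8, 2, 3]
`lists = [shared, shared, shared]` → lists = [[8, 2, 3], [8, 2, 3], [8, 2, 3]]
`lists[0].append(67)` → shared = [8, 2, 3, 67]; lists = [[8, 2, 3, 67], [8, 2, 3, 67], [8, 2, 3, 67]]
`print(lists[1])` → prints [8, 2, 3, 67]
`print(lists[2])` → prints [8, 2, 3, 67]
`print(shared)` → prints [8, 2, 3, 67]

Answer:
[8, 2, 3, 67]
[8, 2, 3, 67]
[8, 2, 3, 67]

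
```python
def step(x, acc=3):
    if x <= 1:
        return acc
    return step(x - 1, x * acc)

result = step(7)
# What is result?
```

Accumulator trace (n, acc): (7, 3) -> (6, 21) -> (5, 126) -> (4, 630) -> (3, 2520) -> (2, 7560) -> (1, 15120) -> return 15120

Answer: 15120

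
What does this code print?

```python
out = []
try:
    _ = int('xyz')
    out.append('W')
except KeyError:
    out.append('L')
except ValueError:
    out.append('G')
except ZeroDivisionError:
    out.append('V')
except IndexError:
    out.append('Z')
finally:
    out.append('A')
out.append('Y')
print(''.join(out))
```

Execution trace: 'G' (except ValueError) → 'A' (finally) → 'Y' (after the try/except). Output: GAY

Answer: GAY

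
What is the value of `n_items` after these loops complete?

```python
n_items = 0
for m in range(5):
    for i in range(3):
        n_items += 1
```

5 * 3 = 15
`n_items` takes the values: 0 → 1 → 2 → 3 → 4 → 5 → 6 → 7 → 8 → 9 → 10 → 11 → 12 → 13 → 14 → 15

Answer: 15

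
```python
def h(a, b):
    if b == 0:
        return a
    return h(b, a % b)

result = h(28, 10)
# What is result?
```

h(28, 10) -> h(10, 8) -> h(8, 2) -> h(2, 0) -> 2

Answer: 2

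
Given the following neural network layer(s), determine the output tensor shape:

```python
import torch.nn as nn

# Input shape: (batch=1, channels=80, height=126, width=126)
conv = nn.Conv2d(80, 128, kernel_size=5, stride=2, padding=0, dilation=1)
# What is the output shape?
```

Input: (1, 80, 126, 126) -> Output: (1, 128, 61, 61)

Answer: (1, 128, 61, 61)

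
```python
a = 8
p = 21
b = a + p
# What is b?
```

Trace:
`a = 8` → a = 8
`p = 21` → p = 21
`b = a + p` → b = 29
So b = 29

Answer: 29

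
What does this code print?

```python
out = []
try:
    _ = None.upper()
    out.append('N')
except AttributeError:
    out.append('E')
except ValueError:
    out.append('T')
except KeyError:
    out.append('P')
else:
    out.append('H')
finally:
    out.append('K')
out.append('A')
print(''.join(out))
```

Execution trace: 'E' (except AttributeError) → 'K' (finally) → 'A' (after the try/except). Output: EKA

Answer: EKA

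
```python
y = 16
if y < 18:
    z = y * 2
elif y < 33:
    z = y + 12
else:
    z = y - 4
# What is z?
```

Trace:
`y = 16` → y = 16
`if y < 18: ...` → y < 18 is True → z = 32
So z = 32

Answer: 32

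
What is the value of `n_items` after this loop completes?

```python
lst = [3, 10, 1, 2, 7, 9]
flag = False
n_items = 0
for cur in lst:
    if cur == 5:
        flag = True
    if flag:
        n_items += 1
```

Count elements after first 5 in [3, 10, 1, 2, 7, 9]
`n_items` takes the values: 0

Answer: 0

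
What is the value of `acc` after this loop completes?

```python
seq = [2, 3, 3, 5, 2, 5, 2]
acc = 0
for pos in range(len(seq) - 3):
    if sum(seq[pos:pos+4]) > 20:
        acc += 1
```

Count windows with sum > 20
`acc` takes the values: 0

Answer: 0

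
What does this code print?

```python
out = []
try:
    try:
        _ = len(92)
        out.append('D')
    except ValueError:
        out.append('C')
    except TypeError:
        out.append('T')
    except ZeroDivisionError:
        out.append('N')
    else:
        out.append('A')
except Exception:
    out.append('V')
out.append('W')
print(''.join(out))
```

Execution trace: 'T' (inner except TypeError) → 'W' (after the try/except). Output: TW

Answer: TW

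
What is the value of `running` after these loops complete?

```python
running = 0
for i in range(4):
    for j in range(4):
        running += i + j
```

Sum of all i+j for i,j in 4x4
`running` takes the values: 0 → 1 → 3 → 6 → 7 → 9 → 12 → 16 → 18 → 21 → 25 → 30 → 33 → 37 → 42 → 48

Answer: 48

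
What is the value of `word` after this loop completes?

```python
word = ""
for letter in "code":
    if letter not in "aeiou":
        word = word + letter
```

Remove vowels from 'code'
`word` takes the values: "" → "c" → "cd"

Answer: "cd"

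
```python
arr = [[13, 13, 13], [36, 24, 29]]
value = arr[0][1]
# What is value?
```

Trace:
`arr = [[13, 13, 13], [36, 24, 29]]` → arr = [[13, 13, 13], [36, 24, 29]]
`value = arr[0][1]` → value = 13
So value = 13

Answer: 13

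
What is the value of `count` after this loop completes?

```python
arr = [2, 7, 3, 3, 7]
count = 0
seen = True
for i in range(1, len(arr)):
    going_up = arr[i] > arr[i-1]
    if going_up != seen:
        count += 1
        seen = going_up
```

Count direction changes in [2, 7, 3, 3, 7]
`count` takes the values: 0 → 1 → 2

Answer: 2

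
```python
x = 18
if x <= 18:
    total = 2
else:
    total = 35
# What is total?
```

Trace:
`x = 18` → x = 18
`if x <= 18: ...` → x <= 18 is True → total = 2
So total = 2

Answer: 2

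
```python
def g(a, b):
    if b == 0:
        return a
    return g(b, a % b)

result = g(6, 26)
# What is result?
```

g(6, 26) -> g(26, 6) -> g(6, 2) -> g(2, 0) -> 2

Answer: 2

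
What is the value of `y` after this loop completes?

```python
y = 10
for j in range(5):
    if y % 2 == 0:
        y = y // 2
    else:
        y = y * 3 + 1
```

Collatz-style transformation from 10
`y` takes the values: 10 → 5 → 16 → 8 → 4 → 2

Answer: 2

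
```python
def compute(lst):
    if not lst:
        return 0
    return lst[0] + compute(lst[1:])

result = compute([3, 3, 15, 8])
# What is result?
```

3 + 3 + 15 + 8 + 0 = 29

Answer: 29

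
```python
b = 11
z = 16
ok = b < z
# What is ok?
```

Trace:
`b = 11` → b = 11
`z = 16` → z = 16
`ok = b < z` → ok = True
So ok = True

Answer: True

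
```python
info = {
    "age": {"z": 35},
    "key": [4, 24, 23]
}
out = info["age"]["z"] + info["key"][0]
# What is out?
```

Trace:
`info = { ...` → info = {'age': {'z': 35}, 'key': [4, 24, 23]}
`out = info["age"]["z"] + info["key"][0]` → out = 39
So out = 39

Answer: 39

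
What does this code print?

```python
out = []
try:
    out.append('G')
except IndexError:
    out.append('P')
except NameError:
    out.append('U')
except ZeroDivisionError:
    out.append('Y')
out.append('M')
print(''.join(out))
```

Execution trace: 'G' (try body, no exception) → 'M' (after the try/except). Output: GM

Answer: GM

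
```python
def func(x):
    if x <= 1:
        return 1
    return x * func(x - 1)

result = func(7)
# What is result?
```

func(7) = 7 * 6 * 5 * 4 * 3 * 2 * 1 = 5040

Answer: 5040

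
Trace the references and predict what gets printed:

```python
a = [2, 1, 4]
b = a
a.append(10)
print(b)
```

Key concept: basic list aliasing.
Step by step:
`a = [2, 1, 4]` → a = [2, 1, 4]
`b = a` → b = [2, 1, 4] (same object as a)
`a.append(10)` → a = [2, 1, 4, 10] (same object as b); b = [2, 1, 4, 10] (same object as a)
`print(b)` → prints [2, 1, 4, 10]

Answer: [2, 1, 4, 10]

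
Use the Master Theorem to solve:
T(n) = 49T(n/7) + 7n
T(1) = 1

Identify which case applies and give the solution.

a=49, b=7, f(n)=7n. log_7(49) = 2. Since c=1 < 2, Case 1 applies: T(n) = Θ(n^log_b(a)) = O(n^2).

Answer: O(n^2) - Case 1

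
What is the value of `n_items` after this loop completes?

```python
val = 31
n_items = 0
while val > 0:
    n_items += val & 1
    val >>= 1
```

Count set bits in 31 (binary: 0b11111)
`n_items` takes the values: 0 → 1 → 2 → 3 → 4 → 5

Answer: 5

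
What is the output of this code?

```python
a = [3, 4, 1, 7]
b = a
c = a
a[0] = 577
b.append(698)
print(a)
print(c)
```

Key concept: multiple aliases.
Step by step:
`a = [3, 4, 1, 7]` → a = [3, 4, 1, 7]
`b = a` → b = [3, 4, 1, 7] (same object as a)
`c = a` → c = [3, 4, 1, 7] (same object as a, b)
`a[0] = 577` → a = [577, 4, 1, 7] (same object as b, c); b = [577, 4, 1, 7] (same object as a, c); c = [577, 4, 1, 7] (same object as a, b)
`b.append(698)` → a = [577, 4, 1, 7, 698] (same object as b, c); b = [577, 4, 1, 7, 698] (same object as a, c); c = [577, 4, 1, 7, 698] (same object as a, b)
`print(a)` → prints [577, 4, 1, 7, 698]
`print(c)` → prints [577, 4, 1, 7, 698]

Answer:
[577, 4, 1, 7, 698]
[577, 4, 1, 7, 698]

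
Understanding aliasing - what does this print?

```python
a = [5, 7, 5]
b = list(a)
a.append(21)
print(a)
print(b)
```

Key concept: list() constructor creates copy.
Step by step:
`a = [5, 7, 5]` → a = [5, 7, 5]
`b = list(a)` → b = [5, 7, 5]
`a.append(21)` → a = [5, 7, 5, 21]
`print(a)` → prints [5, 7, 5, 21]
`print(b)` → prints [5, 7, 5]

Answer:
[5, 7, 5, 21]
[5, 7, 5]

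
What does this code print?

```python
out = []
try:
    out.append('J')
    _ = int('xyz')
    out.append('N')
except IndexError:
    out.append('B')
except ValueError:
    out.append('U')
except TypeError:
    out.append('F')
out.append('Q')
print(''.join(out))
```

Execution trace: 'J' (try body) → 'U' (except ValueError) → 'Q' (after the try/except). Output: JUQ

Answer: JUQ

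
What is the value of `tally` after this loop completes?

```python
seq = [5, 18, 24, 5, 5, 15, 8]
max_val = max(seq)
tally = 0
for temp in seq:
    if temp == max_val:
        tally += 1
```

Count of max value 24 in [5, 18, 24, 5, 5, 15, 8]
`tally` takes the values: 0 → 1

Answer: 1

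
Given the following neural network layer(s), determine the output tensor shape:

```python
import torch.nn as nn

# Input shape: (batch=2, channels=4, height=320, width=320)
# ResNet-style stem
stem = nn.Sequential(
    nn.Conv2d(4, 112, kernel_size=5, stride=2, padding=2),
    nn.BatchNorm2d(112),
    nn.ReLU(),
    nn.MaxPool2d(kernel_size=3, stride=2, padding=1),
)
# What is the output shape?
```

Input: (2, 4, 320, 320) -> after Conv2d 5x5 stride=2: (2, 112, 160, 160) -> Output: (2, 112, 80, 80)

Answer: (2, 112, 80, 80)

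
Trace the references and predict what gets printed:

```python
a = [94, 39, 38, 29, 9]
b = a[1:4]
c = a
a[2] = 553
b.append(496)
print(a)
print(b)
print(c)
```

Key concept: slice vs alias.
Step by step:
`a = [94, 39, 38, 29, 9]` → a = [94, 39, 38, 29, 9]
`b = a[1:4]` → b = [39, 38, 29]
`c = a` → c = [94, 39, 38, 29, 9] (same object as a)
`a[2] = 553` → a = [94, 39, 553, 29, 9] (same object as c); c = [94, 39, 553, 29, 9] (same object as a)
`b.append(496)` → b = [39, 38, 29, 496]
`print(a)` → prints [94, 39, 553, 29, 9]
`print(b)` → prints [39, 38, 29, 496]
`print(c)` → prints [94, 39, 553, 29, 9]

Answer:
[94, 39, 553, 29, 9]
[39, 38, 29, 496]
[94, 39, 553, 29, 9]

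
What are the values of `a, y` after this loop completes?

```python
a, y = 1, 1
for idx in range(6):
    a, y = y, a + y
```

Fibonacci: after 6 iterations
`a, y` takes the values: (1, 1) → (1, 2) → (2, 3) → (3, 5) → (5, 8) → (8, 13) → (13, 21)

Answer: 13, 21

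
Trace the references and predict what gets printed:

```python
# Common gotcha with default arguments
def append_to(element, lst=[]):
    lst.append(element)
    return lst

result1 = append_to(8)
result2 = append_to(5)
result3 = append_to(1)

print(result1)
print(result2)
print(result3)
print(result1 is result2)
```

Key concept: mutable default argument gotcha.
Step by step:
`result1 = append_to(8)` → result1 = [8]
`result2 = append_to(5)` → result1 = [8, 5] (same object as result2); result2 = [8, 5] (same object as result1)
`result3 = append_to(1)` → result1 = [8, 5, 1] (same object as result2, result3); result2 = [8, 5, 1] (same object as result1, result3); result3 = [8, 5, 1] (same object as result1, result2)
`print(result1)` → prints [8, 5, 1]
`print(result2)` → prints [8, 5, 1]
`print(result3)` → prints [8, 5, 1]
`print(result1 is result2)` → prints True

Answer:
[8, 5, 1]
[8, 5, 1]
[8, 5, 1]
True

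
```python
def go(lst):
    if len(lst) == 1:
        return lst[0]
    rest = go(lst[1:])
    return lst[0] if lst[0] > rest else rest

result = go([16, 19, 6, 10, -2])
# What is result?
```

Recursive max over [16, 19, 6, 10, -2] = 19

Answer: 19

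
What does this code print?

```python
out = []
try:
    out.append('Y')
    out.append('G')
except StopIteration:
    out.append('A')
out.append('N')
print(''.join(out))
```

Execution trace: 'Y' (try body) → 'G' (try body, no exception) → 'N' (after the try/except). Output: YGN

Answer: YGN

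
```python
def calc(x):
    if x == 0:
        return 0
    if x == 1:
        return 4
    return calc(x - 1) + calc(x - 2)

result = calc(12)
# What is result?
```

Build up from base cases: calc(0)=0, calc(1)=4, calc(2)=4, calc(3)=8, calc(4)=12, calc(5)=20, calc(6)=32, ..., calc(12)=576

Answer: 576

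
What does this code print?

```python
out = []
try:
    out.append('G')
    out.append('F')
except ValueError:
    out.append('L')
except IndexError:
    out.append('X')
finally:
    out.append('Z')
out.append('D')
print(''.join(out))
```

Execution trace: 'G' (try body) → 'F' (try body, no exception) → 'Z' (finally) → 'D' (after the try/except). Output: GFZD

Answer: GFZD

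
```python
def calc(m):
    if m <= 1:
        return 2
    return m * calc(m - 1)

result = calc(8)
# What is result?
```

calc(8) = 8 * 7 * 6 * 5 * 4 * 3 * 2 * 2 = 80640

Answer: 80640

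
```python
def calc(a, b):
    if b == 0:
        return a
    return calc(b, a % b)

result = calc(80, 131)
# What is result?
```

calc(80, 131) -> calc(131, 80) -> calc(80, 51) -> calc(51, 29) -> calc(29, 22) -> calc(22, 7) -> calc(7, 1) -> calc(1, 0) -> 1

Answer: 1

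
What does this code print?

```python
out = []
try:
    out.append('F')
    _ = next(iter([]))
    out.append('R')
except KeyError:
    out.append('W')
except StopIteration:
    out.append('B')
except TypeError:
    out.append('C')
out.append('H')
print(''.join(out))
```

Execution trace: 'F' (try body) → 'B' (except StopIteration) → 'H' (after the try/except). Output: FBH

Answer: FBH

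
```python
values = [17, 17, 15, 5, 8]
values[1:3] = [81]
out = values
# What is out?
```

Trace:
`values = [17, 17, 15, 5, 8]` → values = [17, 17, 15, 5, 8]
`values[1:3] = [81]` → values = [17, 81, 5, 8]
`out = values` → out = [17, 81, 5, 8]
So out = [17, 81, 5, 8]

Answer: [17, 81, 5, 8]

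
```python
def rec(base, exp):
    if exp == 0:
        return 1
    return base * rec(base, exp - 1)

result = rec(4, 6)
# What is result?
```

rec(4, 6) = 4 * 4 * 4 * 4 * 4 * 4 = 4096

Answer: 4096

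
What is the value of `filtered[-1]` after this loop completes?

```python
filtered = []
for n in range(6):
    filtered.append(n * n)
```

Last element of squares 0 to 5
`filtered` takes the values: [] → [0] → [0, 1] → [0, 1, 4] → [0, 1, 4, 9] → [0, 1, 4, 9, 16] → [0, 1, 4, 9, 16, 25]
So `filtered[-1]` = 25

Answer: 25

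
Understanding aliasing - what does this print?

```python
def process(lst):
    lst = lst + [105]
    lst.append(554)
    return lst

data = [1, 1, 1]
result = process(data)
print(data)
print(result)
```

Key concept: rebinding parameter vs mutation.
Step by step:
`data = [1, 1, 1]` → data = [1, 1, 1]
`result = process(data)` → result = [1, 1, 1, 105, 554]
`print(data)` → prints [1, 1, 1]
`print(result)` → prints [1, 1, 1, 105, 554]

Answer:
[1, 1, 1]
[1, 1, 1, 105, 554]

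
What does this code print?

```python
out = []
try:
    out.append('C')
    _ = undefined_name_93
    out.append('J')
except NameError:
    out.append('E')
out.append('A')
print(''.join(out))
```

Execution trace: 'C' (try body) → 'E' (except NameError) → 'A' (after the try/except). Output: CEA

Answer: CEA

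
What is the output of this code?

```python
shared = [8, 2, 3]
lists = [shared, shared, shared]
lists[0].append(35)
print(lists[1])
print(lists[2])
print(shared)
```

Key concept: list of same reference.
Step by step:
`shared = [8, 2, 3]` → shared = [8, 2, 3]
`lists = [shared, shared, shared]` → lists = [[8, 2, 3], [8, 2, 3], [8, 2, 3]]
`lists[0].append(35)` → shared = [8, 2, 3, 35]; lists = [[8, 2, 3, 35], [8, 2, 3, 35], [8, 2, 3, 35]]
`print(lists[1])` → prints [8, 2, 3, 35]
`print(lists[2])` → prints [8, 2, 3, 35]
`print(shared)` → prints [8, 2, 3, 35]

Answer:
[8, 2, 3, 35]
[8, 2, 3, 35]
[8, 2, 3, 35]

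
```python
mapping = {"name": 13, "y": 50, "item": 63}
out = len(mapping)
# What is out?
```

Trace:
`mapping = {"name": 13, "y": 50, "item": 63}` → mapping = {'name': 13, 'y': 50, 'item': 63}
`out = len(mapping)` → out = 3
So out = 3

Answer: 3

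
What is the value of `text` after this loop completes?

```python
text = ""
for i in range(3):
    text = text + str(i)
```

Concatenate digits 0 to 2
`text` takes the values: "" → "0" → "01" → "012"

Answer: "012"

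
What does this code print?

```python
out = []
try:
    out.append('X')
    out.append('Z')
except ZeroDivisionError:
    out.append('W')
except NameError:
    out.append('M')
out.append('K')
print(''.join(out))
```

Execution trace: 'X' (try body) → 'Z' (try body, no exception) → 'K' (after the try/except). Output: XZK

Answer: XZK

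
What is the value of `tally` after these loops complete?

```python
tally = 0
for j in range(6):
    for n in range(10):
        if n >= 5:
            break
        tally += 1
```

Inner breaks at 5, outer runs 6 times
`tally` takes the values: 0 → 1 → 2 → 3 → 4 → 5 → 6 → 7 → 8 → 9 → 10 → 11 → 12 → 13 → 14 → 15 → 16 → 17 → 18 → 19 → 20 → 21 → 22 → 23 → 24 → 25 → 26 → 27 → 28 → 29 → 30

Answer: 30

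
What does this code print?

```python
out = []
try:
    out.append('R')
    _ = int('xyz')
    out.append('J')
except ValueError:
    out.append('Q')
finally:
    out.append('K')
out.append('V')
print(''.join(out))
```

Execution trace: 'R' (try body) → 'Q' (except ValueError) → 'K' (finally) → 'V' (after the try/except). Output: RQKV

Answer: RQKV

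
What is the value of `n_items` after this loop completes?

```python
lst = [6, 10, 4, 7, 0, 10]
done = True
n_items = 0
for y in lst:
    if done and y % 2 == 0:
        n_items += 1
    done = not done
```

Count even values at even positions
`n_items` takes the values: 0 → 1 → 2 → 3

Answer: 3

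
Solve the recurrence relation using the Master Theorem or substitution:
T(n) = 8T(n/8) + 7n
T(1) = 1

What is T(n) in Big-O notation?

By Master Theorem: a=8, b=8, f(n)=7n. Since log_8(8) = 1 and f(n) = Θ(n^1), Case 2 applies. T(n) = O(n log n).

Answer: O(n log n)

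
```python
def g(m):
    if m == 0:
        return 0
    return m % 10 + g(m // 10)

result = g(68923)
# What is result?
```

Sum of digits of 68923: 3 + 2 + 9 + 8 + 6 = 28

Answer: 28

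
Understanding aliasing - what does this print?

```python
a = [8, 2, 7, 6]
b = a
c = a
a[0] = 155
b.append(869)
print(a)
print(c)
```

Key concept: multiple aliases.
Step by step:
`a = [8, 2, 7, 6]` → a = [8, 2, 7, 6]
`b = a` → b = [8, 2, 7, 6] (same object as a)
`c = a` → c = [8, 2, 7, 6] (same object as a, b)
`a[0] = 155` → a = [155, 2, 7, 6] (same object as b, c); b = [155, 2, 7, 6] (same object as a, c); c = [155, 2, 7, 6] (same object as a, b)
`b.append(869)` → a = [155, 2, 7, 6, 869] (same object as b, c); b = [155, 2, 7, 6, 869] (same object as a, c); c = [155, 2, 7, 6, 869] (same object as a, b)
`print(a)` → prints [155, 2, 7, 6, 869]
`print(c)` → prints [155, 2, 7, 6, 869]

Answer:
[155, 2, 7, 6, 869]
[155, 2, 7, 6, 869]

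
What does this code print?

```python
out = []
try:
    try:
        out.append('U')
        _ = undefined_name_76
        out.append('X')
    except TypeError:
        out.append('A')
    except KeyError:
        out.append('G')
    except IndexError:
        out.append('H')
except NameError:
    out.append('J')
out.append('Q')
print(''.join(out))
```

Execution trace: 'U' (inner try body) → 'J' (outer except NameError) → 'Q' (after the try/except). Output: UJQ

Answer: UJQ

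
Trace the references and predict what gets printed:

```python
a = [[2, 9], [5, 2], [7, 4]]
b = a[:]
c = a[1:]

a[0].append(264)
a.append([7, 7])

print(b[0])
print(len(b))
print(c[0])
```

Key concept: slice with nested mutation.
Step by step:
`a = [[2, 9], [5, 2], [7, 4]]` → a = [[2, 9], [5, 2], [7, 4]]
`b = a[:]` → b = [[2, 9], [5, 2], [7, 4]]
`c = a[1:]` → c = [[5, 2], [7, 4]]
`a[0].append(264)` → a = [[2, 9, 264], [5, 2], [7, 4]]; b = [[2, 9, 264], [5, 2], [7, 4]]
`a.append([7, 7])` → a = [[2, 9, 264], [5, 2], [7, 4], [7, 7]]
`print(b[0])` → prints [2, 9, 264]
`print(len(b))` → prints 3
`print(c[0])` → prints [5, 2]

Answer:
[2, 9, 264]
3
[5, 2]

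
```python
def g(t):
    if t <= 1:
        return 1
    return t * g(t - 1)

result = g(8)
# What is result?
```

g(8) = 8 * 7 * 6 * 5 * 4 * 3 * 2 * 1 = 40320

Answer: 40320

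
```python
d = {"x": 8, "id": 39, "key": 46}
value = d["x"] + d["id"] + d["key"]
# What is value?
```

Trace:
`d = {"x": 8, "id": 39, "key": 46}` → d = {'x': 8, 'id': 39, 'key': 46}
`value = d["x"] + d["id"] + d["key"]` → value = 93
So value = 93

Answer: 93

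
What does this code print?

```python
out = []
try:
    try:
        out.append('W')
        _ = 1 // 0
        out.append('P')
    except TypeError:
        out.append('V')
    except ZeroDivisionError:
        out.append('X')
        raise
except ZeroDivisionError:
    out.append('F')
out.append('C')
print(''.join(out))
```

Execution trace: 'W' (inner try body) → 'X' (inner except ZeroDivisionError) → 'F' (outer except ZeroDivisionError) → 'C' (after the try/except). Output: WXFC

Answer: WXFC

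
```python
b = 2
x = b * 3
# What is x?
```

Trace:
`b = 2` → b = 2
`x = b * 3` → x = 6
So x = 6

Answer: 6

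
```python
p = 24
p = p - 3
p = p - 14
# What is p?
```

Trace:
`p = 24` → p = 24
`p = p - 3` → p = 21
`p = p - 14` → p = 7
So p = 7

Answer: 7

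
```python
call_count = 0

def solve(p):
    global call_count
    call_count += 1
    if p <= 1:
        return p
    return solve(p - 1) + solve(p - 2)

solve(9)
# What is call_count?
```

Calls(p) = 1 + Calls(p-1) + Calls(p-2); Calls(0)=Calls(1)=1. For p=9 this gives 109.

Answer: 109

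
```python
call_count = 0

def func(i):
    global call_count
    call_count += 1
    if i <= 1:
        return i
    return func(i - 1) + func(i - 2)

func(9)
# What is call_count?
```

Calls(i) = 1 + Calls(i-1) + Calls(i-2); Calls(0)=Calls(1)=1. For i=9 this gives 109.

Answer: 109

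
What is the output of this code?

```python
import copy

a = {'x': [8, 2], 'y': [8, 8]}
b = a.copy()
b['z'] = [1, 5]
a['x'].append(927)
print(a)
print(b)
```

Key concept: shallow copy of dict with mutable values.
Step by step:
`a = {'x': [8, 2], 'y': [8, 8]}` → a = {'x': [8, 2], 'y': [8, 8]}
`b = a.copy()` → b = {'x': [8, 2], 'y': [8, 8]}
`b['z'] = [1, 5]` → b = {'x': [8, 2], 'y': [8, 8], 'z': [1, 5]}
`a['x'].append(927)` → a = {'x': [8, 2, 927], 'y': [8, 8]}; b = {'x': [8, 2, 927], 'y': [8, 8], 'z': [1, 5]}
`print(a)` → prints {'x': [8, 2, 927], 'y': [8, 8]}
`print(b)` → prints {'x': [8, 2, 927], 'y': [8, 8], 'z': [1, 5]}

Answer:
{'x': [8, 2, 927], 'y': [8, 8]}
{'x': [8, 2, 927], 'y': [8, 8], 'z': [1, 5]}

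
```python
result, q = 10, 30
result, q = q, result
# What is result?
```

Trace:
`result, q = 10, 30` → result = 10; q = 30
`result, q = q, result` → result = 30; q = 10
So result = 30

Answer: 30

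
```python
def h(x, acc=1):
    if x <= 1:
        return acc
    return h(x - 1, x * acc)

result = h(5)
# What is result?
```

Accumulator trace (n, acc): (5, 1) -> (4, 5) -> (3, 20) -> (2, 60) -> (1, 120) -> return 120

Answer: 120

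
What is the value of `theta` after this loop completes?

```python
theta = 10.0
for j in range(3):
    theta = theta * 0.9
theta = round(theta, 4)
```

Exponential decay: 10.0 * 0.9^3
`theta` takes the values: 10.0 → 9.0 → 8.1 → 7.29

Answer: 7.29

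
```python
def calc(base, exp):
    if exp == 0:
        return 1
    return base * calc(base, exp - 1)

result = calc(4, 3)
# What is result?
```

calc(4, 3) = 4 * 4 * 4 = 64

Answer: 64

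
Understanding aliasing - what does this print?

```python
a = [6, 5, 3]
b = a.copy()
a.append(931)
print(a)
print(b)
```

Key concept: list.copy() creates independent copy.
Step by step:
`a = [6, 5, 3]` → a = [6, 5, 3]
`b = a.copy()` → b = [6, 5, 3]
`a.append(931)` → a = [6, 5, 3, 931]
`print(a)` → prints [6, 5, 3, 931]
`print(b)` → prints [6, 5, 3]

Answer:
[6, 5, 3, 931]
[6, 5, 3]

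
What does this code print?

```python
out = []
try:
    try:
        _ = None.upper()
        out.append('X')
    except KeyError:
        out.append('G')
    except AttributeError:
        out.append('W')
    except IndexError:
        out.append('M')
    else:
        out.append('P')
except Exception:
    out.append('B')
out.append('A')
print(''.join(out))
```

Execution trace: 'W' (inner except AttributeError) → 'A' (after the try/except). Output: WA

Answer: WA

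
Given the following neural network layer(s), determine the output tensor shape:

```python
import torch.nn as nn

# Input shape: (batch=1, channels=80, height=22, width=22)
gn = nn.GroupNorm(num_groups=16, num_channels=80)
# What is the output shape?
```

Input: (1, 80, 22, 22) -> Output: (1, 80, 22, 22)

Answer: (1, 80, 22, 22)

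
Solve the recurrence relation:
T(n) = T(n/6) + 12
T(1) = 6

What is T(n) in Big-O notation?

Each step divides n by 6 and adds 12. After log_6(n) steps we reach T(1)=6. So T(n) = 12·log_6(n) + 6 = O(log n).

Answer: O(log n)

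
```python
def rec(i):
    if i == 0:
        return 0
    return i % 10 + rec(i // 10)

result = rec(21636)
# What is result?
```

Sum of digits of 21636: 6 + 3 + 6 + 1 + 2 = 18

Answer: 18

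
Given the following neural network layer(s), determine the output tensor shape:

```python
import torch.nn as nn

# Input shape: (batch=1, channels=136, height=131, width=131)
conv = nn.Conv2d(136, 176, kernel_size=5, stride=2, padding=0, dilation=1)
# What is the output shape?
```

Input: (1, 136, 131, 131) -> Output: (1, 176, 64, 64)

Answer: (1, 176, 64, 64)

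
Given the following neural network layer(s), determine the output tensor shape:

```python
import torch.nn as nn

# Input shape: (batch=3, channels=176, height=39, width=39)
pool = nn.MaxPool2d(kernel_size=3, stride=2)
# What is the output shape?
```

Input: (3, 176, 39, 39) -> Output: (3, 176, 19, 19)

Answer: (3, 176, 19, 19)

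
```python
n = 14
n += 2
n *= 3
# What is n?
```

Trace:
`n = 14` → n = 14
`n += 2` → n = 16
`n *= 3` → n = 48
So n = 48

Answer: 48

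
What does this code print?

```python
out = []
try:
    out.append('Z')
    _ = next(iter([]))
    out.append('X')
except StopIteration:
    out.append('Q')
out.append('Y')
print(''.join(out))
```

Execution trace: 'Z' (try body) → 'Q' (except StopIteration) → 'Y' (after the try/except). Output: ZQY

Answer: ZQY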